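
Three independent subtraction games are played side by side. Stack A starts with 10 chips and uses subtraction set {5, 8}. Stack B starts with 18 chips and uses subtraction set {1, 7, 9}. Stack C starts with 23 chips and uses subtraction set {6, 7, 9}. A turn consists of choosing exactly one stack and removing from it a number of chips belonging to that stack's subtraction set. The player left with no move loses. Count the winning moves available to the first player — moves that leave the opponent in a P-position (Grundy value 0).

Stack A, S = {5, 8}:
n :  0  1  2  3  4  5  6  7  8  9 10
G :  0  0  0  0  0  1  1  1  1  1  2
G_A(10) = 2.
Stack B, S = {1, 7, 9}:
n :  0  1  2  3  4  5  6  7  8  9 10 11 12 13 14 15 16 17 18
G :  0  1  0  1  0  1  0  1  0  1  0  1  0  1  0  1  0  1  0
G_B(18) = 0.
Stack C, S = {6, 7, 9}:
G(0) = 0
G(1) = mex{} = 0
G(2) = mex{} = 0
G(3) = mex{} = 0
G(4) = mex{} = 0
G(5) = mex{} = 0
G(6) = mex{0} = 1
G(7) = mex{0,0} = 1
G(8) = mex{0,0} = 1
G(9) = mex{0,0,0} = 1
G(10) = mex{0,0,0} = 1
G(11) = mex{0,0,0} = 1
G(12) = mex{1,0,0} = 2
G(13) = mex{1,1,0} = 2
G(14) = mex{1,1,0} = 2
G(15) = mex{1,1,1} = 0
G(16) = mex{1,1,1} = 0
G(17) = mex{1,1,1} = 0
G(18) = mex{2,1,1} = 0
G(19) = mex{2,2,1} = 0
G(20) = mex{2,2,1} = 0
G(21) = mex{0,2,2} = 1
G(22) = mex{0,0,2} = 1
G(23) = mex{0,0,2} = 1
G_C(23) = 1.
Combined Grundy value = 2 ⊕ 0 ⊕ 1 = 3.
A winning move leaves total XOR = 0, i.e. changes one component's Grundy value g to g ⊕ X where X is the current total.
Stack A: need g' = 2⊕3 = 1. Options: 10−5→G=1, 10−8→G=0. Hits: 1.
Stack B: need g' = 0⊕3 = 3. Options: 18−1→G=1, 18−7→G=1, 18−9→G=1. Hits: 0.
Stack C: need g' = 1⊕3 = 2. Options: 23−6→G=0, 23−7→G=0, 23−9→G=2. Hits: 1.

2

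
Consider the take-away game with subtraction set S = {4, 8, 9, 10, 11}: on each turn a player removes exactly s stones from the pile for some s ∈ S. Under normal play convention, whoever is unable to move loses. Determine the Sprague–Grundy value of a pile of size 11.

G(0) = 0
G(1) = mex{} = 0
G(2) = mex{} = 0
G(3) = mex{} = 0
G(4) = mex{0} = 1
G(5) = mex{0} = 1
G(6) = mex{0} = 1
G(7) = mex{0} = 1
G(8) = mex{1,0} = 2
G(9) = mex{1,0,0} = 2
G(10) = mex{1,0,0,0} = 2
G(11) = mex{1,0,0,0,0} = 2

2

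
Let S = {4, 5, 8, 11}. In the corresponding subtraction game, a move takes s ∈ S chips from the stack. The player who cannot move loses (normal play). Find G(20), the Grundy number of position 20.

n :  0  1  2  3  4  5  6  7  8  9 10 11 12 13 14 15 16 17 18 19 20
G :  0  0  0  0  1  1  1  1  2  2  2  2  3  3  3  0  0  0  0  1  1

1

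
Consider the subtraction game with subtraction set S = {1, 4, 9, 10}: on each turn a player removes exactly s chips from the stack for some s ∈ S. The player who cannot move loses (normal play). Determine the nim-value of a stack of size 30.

n :  0  1  2  3  4  5  6  7  8  9 10 11 12 13 14 15 16 17 18 19 20 21 22 23 24 25 26 27 28 29 30
G :  0  1  0  1  2  0  1  0  1  2  3  2  3  0  1  3  2  3  0  1  0  1  2  3  2  0  1  2  3  2  3

3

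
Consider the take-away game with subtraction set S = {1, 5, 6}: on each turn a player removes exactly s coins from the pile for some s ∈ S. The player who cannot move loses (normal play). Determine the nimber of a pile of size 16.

G(0) = 0
G(1) = mex{0} = 1
G(2) = mex{1} = 0
G(3) = mex{0} = 1
G(4) = mex{1} = 0
G(5) = mex{0,0} = 1
G(6) = mex{1,1,0} = 2
G(7) = mex{2,0,1} = 3
G(8) = mex{3,1,0} = 2
G(9) = mex{2,0,1} = 3
G(10) = mex{3,1,0} = 2
G(11) = mex{2,2,1} = 0
G(12) = mex{0,3,2} = 1
G(13) = mex{1,2,3} = 0
G(14) = mex{0,3,2} = 1
G(15) = mex{1,2,3} = 0
G(16) = mex{0,0,2} = 1

1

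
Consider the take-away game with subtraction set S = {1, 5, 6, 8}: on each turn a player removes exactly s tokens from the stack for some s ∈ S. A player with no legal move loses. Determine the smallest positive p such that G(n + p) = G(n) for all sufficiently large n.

11

n :  0  1  2  3  4  5  6  7  8  9 10 11 12 13 14 15 16 17 18 19 20 21 22 23
G :  0  1  0  1  0  1  2  3  2  3  2  0  1  0  1  0  1  2  3  2  3  2  0  1
G(n+11) = G(n) holds for n = 0,…,7 (a full window of length max(S) = 8), so the sequence is purely periodic with period 11.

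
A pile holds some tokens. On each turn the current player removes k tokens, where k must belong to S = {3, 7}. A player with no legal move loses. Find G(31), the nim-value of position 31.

n :  0  1  2  3  4  5  6  7  8  9 10 11 12 13 14 15 16 17 18 19 20 21 22 23 24 25 26 27 28 29 30 31
G :  0  0  0  1  1  1  0  2  2  1  0  0  0  1  1  1  0  2  2  1  0  0  0  1  1  1  0  2  2  1  0  0

0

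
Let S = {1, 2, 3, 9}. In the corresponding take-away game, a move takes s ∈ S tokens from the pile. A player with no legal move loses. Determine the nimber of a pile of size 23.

3

G(0) = 0
G(1) = mex{0} = 1
G(2) = mex{1,0} = 2
G(3) = mex{2,1,0} = 3
G(4) = mex{3,2,1} = 0
G(5) = mex{0,3,2} = 1
G(6) = mex{1,0,3} = 2
G(7) = mex{2,1,0} = 3
G(8) = mex{3,2,1} = 0
G(9) = mex{0,3,2,0} = 1
G(10) = mex{1,0,3,1} = 2
G(11) = mex{2,1,0,2} = 3
G(12) = mex{3,2,1,3} = 0
G(13) = mex{0,3,2,0} = 1
G(14) = mex{1,0,3,1} = 2
G(15) = mex{2,1,0,2} = 3
G(16) = mex{3,2,1,3} = 0
G(17) = mex{0,3,2,0} = 1
G(18) = mex{1,0,3,1} = 2
G(19) = mex{2,1,0,2} = 3
G(20) = mex{3,2,1,3} = 0
G(21) = mex{0,3,2,0} = 1
G(22) = mex{1,0,3,1} = 2
G(23) = mex{2,1,0,2} = 3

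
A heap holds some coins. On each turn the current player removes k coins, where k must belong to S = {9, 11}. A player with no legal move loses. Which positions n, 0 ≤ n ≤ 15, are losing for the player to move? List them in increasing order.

0, 1, 2, 3, 4, 5, 6, 7, 8

n :  0  1  2  3  4  5  6  7  8  9 10 11 12 13 14 15
G :  0  0  0  0  0  0  0  0  0  1  1  1  1  1  1  1
P-positions are exactly the n with G(n) = 0.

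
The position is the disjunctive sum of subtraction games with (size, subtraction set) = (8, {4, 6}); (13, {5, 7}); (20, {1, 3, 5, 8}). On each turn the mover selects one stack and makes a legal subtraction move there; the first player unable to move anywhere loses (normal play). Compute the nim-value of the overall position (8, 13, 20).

Stack A, S = {4, 6}:
G(0) = 0
G(1) = mex{} = 0
G(2) = mex{} = 0
G(3) = mex{} = 0
G(4) = mex{0} = 1
G(5) = mex{0} = 1
G(6) = mex{0,0} = 1
G(7) = mex{0,0} = 1
G(8) = mex{1,0} = 2
G_A(8) = 2.
Stack B, S = {5, 7}:
G(0) = 0
G(1) = mex{} = 0
G(2) = mex{} = 0
G(3) = mex{} = 0
G(4) = mex{} = 0
G(5) = mex{0} = 1
G(6) = mex{0} = 1
G(7) = mex{0,0} = 1
G(8) = mex{0,0} = 1
G(9) = mex{0,0} = 1
G(10) = mex{1,0} = 2
G(11) = mex{1,0} = 2
G(12) = mex{1,1} = 0
G(13) = mex{1,1} = 0
G_B(13) = 0.
Stack C, S = {1, 3, 5, 8}:
G(0) = 0
G(1) = mex{0} = 1
G(2) = mex{1} = 0
G(3) = mex{0,0} = 1
G(4) = mex{1,1} = 0
G(5) = mex{0,0,0} = 1
G(6) = mex{1,1,1} = 0
G(7) = mex{0,0,0} = 1
G(8) = mex{1,1,1,0} = 2
G(9) = mex{2,0,0,1} = 3
G(10) = mex{3,1,1,0} = 2
G(11) = mex{2,2,0,1} = 3
G(12) = mex{3,3,1,0} = 2
G(13) = mex{2,2,2,1} = 0
G(14) = mex{0,3,3,0} = 1
G(15) = mex{1,2,2,1} = 0
G(16) = mex{0,0,3,2} = 1
G(17) = mex{1,1,2,3} = 0
G(18) = mex{0,0,0,2} = 1
G(19) = mex{1,1,1,3} = 0
G(20) = mex{0,0,0,2} = 1
G_C(20) = 1.
Combined Grundy value = 2 ⊕ 0 ⊕ 1 = 3.

3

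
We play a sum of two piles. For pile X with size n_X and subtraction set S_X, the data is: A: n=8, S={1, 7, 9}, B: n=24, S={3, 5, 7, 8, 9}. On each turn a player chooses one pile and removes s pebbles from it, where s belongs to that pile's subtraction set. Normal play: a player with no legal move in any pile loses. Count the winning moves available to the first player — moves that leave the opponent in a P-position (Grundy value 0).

Pile A, S = {1, 7, 9}:
G(0) = 0
G(1) = mex{0} = 1
G(2) = mex{1} = 0
G(3) = mex{0} = 1
G(4) = mex{1} = 0
G(5) = mex{0} = 1
G(6) = mex{1} = 0
G(7) = mex{0,0} = 1
G(8) = mex{1,1} = 0
G_A(8) = 0.
Pile B, S = {3, 5, 7, 8, 9}:
n :  0  1  2  3  4  5  6  7  8  9 10 11 12 13 14 15 16 17 18 19 20 21 22 23 24
G :  0  0  0  1  1  1  2  2  2  3  3  3  0  0  0  1  1  1  2  2  2  3  3  3  0
G_B(24) = 0.
Combined Grundy value = 0 ⊕ 0 = 0.
A winning move leaves total XOR = 0, i.e. changes one component's Grundy value g to g ⊕ X where X is the current total.
Pile A: target g' = 0⊕0 = 0, but every legal move changes the Grundy value (mex property), so 0 moves.
Pile B: target g' = 0⊕0 = 0, but every legal move changes the Grundy value (mex property), so 0 moves.

0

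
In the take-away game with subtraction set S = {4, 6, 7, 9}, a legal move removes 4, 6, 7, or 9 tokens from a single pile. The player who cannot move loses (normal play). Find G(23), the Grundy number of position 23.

2

G(0) = 0
G(1) = mex{} = 0
G(2) = mex{} = 0
G(3) = mex{} = 0
G(4) = mex{0} = 1
G(5) = mex{0} = 1
G(6) = mex{0,0} = 1
G(7) = mex{0,0,0} = 1
G(8) = mex{1,0,0} = 2
G(9) = mex{1,0,0,0} = 2
G(10) = mex{1,1,0,0} = 2
G(11) = mex{1,1,1,0} = 2
G(12) = mex{2,1,1,0} = 3
G(13) = mex{2,1,1,1} = 0
G(14) = mex{2,2,1,1} = 0
G(15) = mex{2,2,2,1} = 0
G(16) = mex{3,2,2,1} = 0
G(17) = mex{0,2,2,2} = 1
G(18) = mex{0,3,2,2} = 1
G(19) = mex{0,0,3,2} = 1
G(20) = mex{0,0,0,2} = 1
G(21) = mex{1,0,0,3} = 2
G(22) = mex{1,0,0,0} = 2
G(23) = mex{1,1,0,0} = 2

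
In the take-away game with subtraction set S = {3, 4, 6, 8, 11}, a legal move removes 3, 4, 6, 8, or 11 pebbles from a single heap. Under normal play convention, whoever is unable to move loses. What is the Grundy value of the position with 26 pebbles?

n :  0  1  2  3  4  5  6  7  8  9 10 11 12 13 14 15 16 17 18 19 20 21 22 23 24 25 26
G :  0  0  0  1  1  1  2  2  2  3  3  3  4  4  0  0  0  1  1  1  2  2  2  3  3  3  4

4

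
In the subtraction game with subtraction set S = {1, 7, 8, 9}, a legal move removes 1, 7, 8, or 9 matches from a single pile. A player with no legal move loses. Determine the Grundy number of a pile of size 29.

3

G(0) = 0
G(1) = mex{0} = 1
G(2) = mex{1} = 0
G(3) = mex{0} = 1
G(4) = mex{1} = 0
G(5) = mex{0} = 1
G(6) = mex{1} = 0
G(7) = mex{0,0} = 1
G(8) = mex{1,1,0} = 2
G(9) = mex{2,0,1,0} = 3
G(10) = mex{3,1,0,1} = 2
G(11) = mex{2,0,1,0} = 3
G(12) = mex{3,1,0,1} = 2
G(13) = mex{2,0,1,0} = 3
G(14) = mex{3,1,0,1} = 2
G(15) = mex{2,2,1,0} = 3
G(16) = mex{3,3,2,1} = 0
G(17) = mex{0,2,3,2} = 1
G(18) = mex{1,3,2,3} = 0
G(19) = mex{0,2,3,2} = 1
G(20) = mex{1,3,2,3} = 0
G(21) = mex{0,2,3,2} = 1
G(22) = mex{1,3,2,3} = 0
G(23) = mex{0,0,3,2} = 1
G(24) = mex{1,1,0,3} = 2
G(25) = mex{2,0,1,0} = 3
G(26) = mex{3,1,0,1} = 2
G(27) = mex{2,0,1,0} = 3
G(28) = mex{3,1,0,1} = 2
G(29) = mex{2,0,1,0} = 3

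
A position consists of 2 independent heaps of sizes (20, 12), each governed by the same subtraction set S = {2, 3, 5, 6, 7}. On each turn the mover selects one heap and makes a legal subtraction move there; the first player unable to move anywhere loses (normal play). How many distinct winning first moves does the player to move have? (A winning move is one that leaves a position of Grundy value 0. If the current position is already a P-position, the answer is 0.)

All heaps use S = {2, 3, 5, 6, 7}:
G(0) = 0
G(1) = mex{} = 0
G(2) = mex{0} = 1
G(3) = mex{0,0} = 1
G(4) = mex{1,0} = 2
G(5) = mex{1,1,0} = 2
G(6) = mex{2,1,0,0} = 3
G(7) = mex{2,2,1,0,0} = 3
G(8) = mex{3,2,1,1,0} = 4
G(9) = mex{3,3,2,1,1} = 0
G(10) = mex{4,3,2,2,1} = 0
G(11) = mex{0,4,3,2,2} = 1
G(12) = mex{0,0,3,3,2} = 1
G(13) = mex{1,0,4,3,3} = 2
G(14) = mex{1,1,0,4,3} = 2
G(15) = mex{2,1,0,0,4} = 3
G(16) = mex{2,2,1,0,0} = 3
G(17) = mex{3,2,1,1,0} = 4
G(18) = mex{3,3,2,1,1} = 0
G(19) = mex{4,3,2,2,1} = 0
G(20) = mex{0,4,3,2,2} = 1
Heap A: G(20) = 1.
Heap B: G(12) = 1.
Combined Grundy value = 1 ⊕ 1 = 0.
A winning move leaves total XOR = 0, i.e. changes one component's Grundy value g to g ⊕ X where X is the current total.
Heap A: target g' = 1⊕0 = 1, but every legal move changes the Grundy value (mex property), so 0 moves.
Heap B: target g' = 1⊕0 = 1, but every legal move changes the Grundy value (mex property), so 0 moves.

0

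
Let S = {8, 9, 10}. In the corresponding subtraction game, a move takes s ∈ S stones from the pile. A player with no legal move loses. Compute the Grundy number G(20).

G(0) = 0
G(1) = mex{} = 0
G(2) = mex{} = 0
G(3) = mex{} = 0
G(4) = mex{} = 0
G(5) = mex{} = 0
G(6) = mex{} = 0
G(7) = mex{} = 0
G(8) = mex{0} = 1
G(9) = mex{0,0} = 1
G(10) = mex{0,0,0} = 1
G(11) = mex{0,0,0} = 1
G(12) = mex{0,0,0} = 1
G(13) = mex{0,0,0} = 1
G(14) = mex{0,0,0} = 1
G(15) = mex{0,0,0} = 1
G(16) = mex{1,0,0} = 2
G(17) = mex{1,1,0} = 2
G(18) = mex{1,1,1} = 0
G(19) = mex{1,1,1} = 0
G(20) = mex{1,1,1} = 0

0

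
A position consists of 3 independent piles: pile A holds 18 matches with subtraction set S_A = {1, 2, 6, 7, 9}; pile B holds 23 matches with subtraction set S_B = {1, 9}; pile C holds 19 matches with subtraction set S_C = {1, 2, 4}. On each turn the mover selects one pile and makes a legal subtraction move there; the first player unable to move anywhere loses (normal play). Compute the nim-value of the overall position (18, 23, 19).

2

Pile A, S = {1, 2, 6, 7, 9}:
G(0) = 0
G(1) = mex{0} = 1
G(2) = mex{1,0} = 2
G(3) = mex{2,1} = 0
G(4) = mex{0,2} = 1
G(5) = mex{1,0} = 2
G(6) = mex{2,1,0} = 3
G(7) = mex{3,2,1,0} = 4
G(8) = mex{4,3,2,1} = 0
G(9) = mex{0,4,0,2,0} = 1
G(10) = mex{1,0,1,0,1} = 2
G(11) = mex{2,1,2,1,2} = 0
G(12) = mex{0,2,3,2,0} = 1
G(13) = mex{1,0,4,3,1} = 2
G(14) = mex{2,1,0,4,2} = 3
G(15) = mex{3,2,1,0,3} = 4
G(16) = mex{4,3,2,1,4} = 0
G(17) = mex{0,4,0,2,0} = 1
G(18) = mex{1,0,1,0,1} = 2
G_A(18) = 2.
Pile B, S = {1, 9}:
n :  0  1  2  3  4  5  6  7  8  9 10 11 12 13 14 15 16 17 18 19 20 21 22 23
G :  0  1  0  1  0  1  0  1  0  1  0  1  0  1  0  1  0  1  0  1  0  1  0  1
G_B(23) = 1.
Pile C, S = {1, 2, 4}:
n :  0  1  2  3  4  5  6  7  8  9 10 11 12 13 14 15 16 17 18 19
G :  0  1  2  0  1  2  0  1  2  0  1  2  0  1  2  0  1  2  0  1
G_C(19) = 1.
Combined Grundy value = 2 ⊕ 1 ⊕ 1 = 2.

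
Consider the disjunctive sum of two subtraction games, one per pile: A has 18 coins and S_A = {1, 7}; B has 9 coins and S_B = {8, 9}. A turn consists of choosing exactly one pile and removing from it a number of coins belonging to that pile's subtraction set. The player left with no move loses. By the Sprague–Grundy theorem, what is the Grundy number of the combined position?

Pile A, S = {1, 7}:
n :  0  1  2  3  4  5  6  7  8  9 10 11 12 13 14 15 16 17 18
G :  0  1  0  1  0  1  0  1  0  1  0  1  0  1  0  1  0  1  0
G_A(18) = 0.
Pile B, S = {8, 9}:
G(0) = 0
G(1) = mex{} = 0
G(2) = mex{} = 0
G(3) = mex{} = 0
G(4) = mex{} = 0
G(5) = mex{} = 0
G(6) = mex{} = 0
G(7) = mex{} = 0
G(8) = mex{0} = 1
G(9) = mex{0,0} = 1
G_B(9) = 1.
Combined Grundy value = 0 ⊕ 1 = 1.

1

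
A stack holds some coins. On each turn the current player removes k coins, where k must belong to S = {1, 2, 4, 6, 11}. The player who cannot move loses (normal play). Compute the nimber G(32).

n :  0  1  2  3  4  5  6  7  8  9 10 11 12 13 14 15 16 17 18 19 20 21 22 23 24 25 26 27 28 29 30 31 32
G :  0  1  2  0  1  2  3  4  0  1  2  3  4  0  1  2  0  1  2  3  4  0  1  2  3  4  0  1  2  0  1  2  3

3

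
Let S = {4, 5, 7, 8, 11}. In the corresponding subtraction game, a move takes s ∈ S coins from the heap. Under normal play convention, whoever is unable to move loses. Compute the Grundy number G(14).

3

n :  0  1  2  3  4  5  6  7  8  9 10 11 12 13 14
G :  0  0  0  0  1  1  1  1  2  2  2  2  3  3  3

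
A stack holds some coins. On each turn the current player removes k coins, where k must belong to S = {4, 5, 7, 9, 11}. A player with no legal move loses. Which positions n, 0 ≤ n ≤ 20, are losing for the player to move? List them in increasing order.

n :  0  1  2  3  4  5  6  7  8  9 10 11 12 13 14 15 16 17 18 19 20
G :  0  0  0  0  1  1  1  1  2  2  2  2  3  3  3  0  0  0  0  1  1
P-positions are exactly the n with G(n) = 0.

0, 1, 2, 3, 15, 16, 17, 18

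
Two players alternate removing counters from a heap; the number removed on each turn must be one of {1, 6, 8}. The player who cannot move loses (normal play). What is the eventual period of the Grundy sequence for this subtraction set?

7

n :  0  1  2  3  4  5  6  7  8  9 10 11 12 13 14 15 16
G :  0  1  0  1  0  1  2  0  1  0  1  0  1  2  0  1  0
G(n+7) = G(n) holds for n = 0,…,7 (a full window of length max(S) = 8), so the sequence is purely periodic with period 7.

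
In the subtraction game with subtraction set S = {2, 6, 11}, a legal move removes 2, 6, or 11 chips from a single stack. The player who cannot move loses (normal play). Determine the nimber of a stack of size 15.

G(0) = 0
G(1) = mex{} = 0
G(2) = mex{0} = 1
G(3) = mex{0} = 1
G(4) = mex{1} = 0
G(5) = mex{1} = 0
G(6) = mex{0,0} = 1
G(7) = mex{0,0} = 1
G(8) = mex{1,1} = 0
G(9) = mex{1,1} = 0
G(10) = mex{0,0} = 1
G(11) = mex{0,0,0} = 1
G(12) = mex{1,1,0} = 2
G(13) = mex{1,1,1} = 0
G(14) = mex{2,0,1} = 3
G(15) = mex{0,0,0} = 1

1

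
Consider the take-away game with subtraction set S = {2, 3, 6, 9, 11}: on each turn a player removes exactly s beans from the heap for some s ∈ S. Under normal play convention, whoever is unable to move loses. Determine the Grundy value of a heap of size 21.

2

n :  0  1  2  3  4  5  6  7  8  9 10 11 12 13 14 15 16 17 18 19 20 21
G :  0  0  1  1  2  0  3  1  2  2  3  3  4  0  5  1  2  0  0  1  1  2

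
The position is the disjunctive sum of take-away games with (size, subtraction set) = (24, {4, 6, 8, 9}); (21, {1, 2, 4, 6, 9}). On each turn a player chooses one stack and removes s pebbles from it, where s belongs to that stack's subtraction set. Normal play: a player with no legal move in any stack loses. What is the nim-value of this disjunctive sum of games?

0

Stack A, S = {4, 6, 8, 9}:
G(0) = 0
G(1) = mex{} = 0
G(2) = mex{} = 0
G(3) = mex{} = 0
G(4) = mex{0} = 1
G(5) = mex{0} = 1
G(6) = mex{0,0} = 1
G(7) = mex{0,0} = 1
G(8) = mex{1,0,0} = 2
G(9) = mex{1,0,0,0} = 2
G(10) = mex{1,1,0,0} = 2
G(11) = mex{1,1,0,0} = 2
G(12) = mex{2,1,1,0} = 3
G(13) = mex{2,1,1,1} = 0
G(14) = mex{2,2,1,1} = 0
G(15) = mex{2,2,1,1} = 0
G(16) = mex{3,2,2,1} = 0
G(17) = mex{0,2,2,2} = 1
G(18) = mex{0,3,2,2} = 1
G(19) = mex{0,0,2,2} = 1
G(20) = mex{0,0,3,2} = 1
G(21) = mex{1,0,0,3} = 2
G(22) = mex{1,0,0,0} = 2
G(23) = mex{1,1,0,0} = 2
G(24) = mex{1,1,0,0} = 2
G_A(24) = 2.
Stack B, S = {1, 2, 4, 6, 9}:
G(0) = 0
G(1) = mex{0} = 1
G(2) = mex{1,0} = 2
G(3) = mex{2,1} = 0
G(4) = mex{0,2,0} = 1
G(5) = mex{1,0,1} = 2
G(6) = mex{2,1,2,0} = 3
G(7) = mex{3,2,0,1} = 4
G(8) = mex{4,3,1,2} = 0
G(9) = mex{0,4,2,0,0} = 1
G(10) = mex{1,0,3,1,1} = 2
G(11) = mex{2,1,4,2,2} = 0
G(12) = mex{0,2,0,3,0} = 1
G(13) = mex{1,0,1,4,1} = 2
G(14) = mex{2,1,2,0,2} = 3
G(15) = mex{3,2,0,1,3} = 4
G(16) = mex{4,3,1,2,4} = 0
G(17) = mex{0,4,2,0,0} = 1
G(18) = mex{1,0,3,1,1} = 2
G(19) = mex{2,1,4,2,2} = 0
G(20) = mex{0,2,0,3,0} = 1
G(21) = mex{1,0,1,4,1} = 2
G_B(21) = 2.
Combined Grundy value = 2 ⊕ 2 = 0.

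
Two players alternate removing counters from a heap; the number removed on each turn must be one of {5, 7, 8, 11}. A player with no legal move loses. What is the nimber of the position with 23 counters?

1

G(0) = 0
G(1) = mex{} = 0
G(2) = mex{} = 0
G(3) = mex{} = 0
G(4) = mex{} = 0
G(5) = mex{0} = 1
G(6) = mex{0} = 1
G(7) = mex{0,0} = 1
G(8) = mex{0,0,0} = 1
G(9) = mex{0,0,0} = 1
G(10) = mex{1,0,0} = 2
G(11) = mex{1,0,0,0} = 2
G(12) = mex{1,1,0,0} = 2
G(13) = mex{1,1,1,0} = 2
G(14) = mex{1,1,1,0} = 2
G(15) = mex{2,1,1,0} = 3
G(16) = mex{2,1,1,1} = 0
G(17) = mex{2,2,1,1} = 0
G(18) = mex{2,2,2,1} = 0
G(19) = mex{2,2,2,1} = 0
G(20) = mex{3,2,2,1} = 0
G(21) = mex{0,2,2,2} = 1
G(22) = mex{0,3,2,2} = 1
G(23) = mex{0,0,3,2} = 1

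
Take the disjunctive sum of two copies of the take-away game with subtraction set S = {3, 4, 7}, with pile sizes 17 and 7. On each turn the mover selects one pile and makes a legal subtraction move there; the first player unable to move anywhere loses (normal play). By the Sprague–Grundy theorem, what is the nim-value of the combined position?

All piles use S = {3, 4, 7}:
n :  0  1  2  3  4  5  6  7  8  9 10 11 12 13 14 15 16 17
G :  0  0  0  1  1  1  2  2  2  3  0  0  0  1  1  1  2  2
Pile A: G(17) = 2.
Pile B: G(7) = 2.
Combined Grundy value = 2 ⊕ 2 = 0.

0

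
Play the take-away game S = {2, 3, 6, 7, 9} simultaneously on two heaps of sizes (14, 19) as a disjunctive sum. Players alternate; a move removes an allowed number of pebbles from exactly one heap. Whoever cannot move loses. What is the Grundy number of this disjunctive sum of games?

4

All heaps use S = {2, 3, 6, 7, 9}:
n :  0  1  2  3  4  5  6  7  8  9 10 11 12 13 14 15 16 17 18 19
G :  0  0  1  1  2  0  3  1  2  2  3  3  4  0  5  1  4  0  0  1
Heap A: G(14) = 5.
Heap B: G(19) = 1.
Combined Grundy value = 5 ⊕ 1 = 4.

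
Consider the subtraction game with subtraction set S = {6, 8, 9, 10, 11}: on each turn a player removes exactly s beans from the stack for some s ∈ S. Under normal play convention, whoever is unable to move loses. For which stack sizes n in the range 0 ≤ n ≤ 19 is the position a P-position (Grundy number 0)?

G(0) = 0
G(1) = mex{} = 0
G(2) = mex{} = 0
G(3) = mex{} = 0
G(4) = mex{} = 0
G(5) = mex{} = 0
G(6) = mex{0} = 1
G(7) = mex{0} = 1
G(8) = mex{0,0} = 1
G(9) = mex{0,0,0} = 1
G(10) = mex{0,0,0,0} = 1
G(11) = mex{0,0,0,0,0} = 1
G(12) = mex{1,0,0,0,0} = 2
G(13) = mex{1,0,0,0,0} = 2
G(14) = mex{1,1,0,0,0} = 2
G(15) = mex{1,1,1,0,0} = 2
G(16) = mex{1,1,1,1,0} = 2
G(17) = mex{1,1,1,1,1} = 0
G(18) = mex{2,1,1,1,1} = 0
G(19) = mex{2,1,1,1,1} = 0
P-positions are exactly the n with G(n) = 0.

0, 1, 2, 3, 4, 5, 17, 18, 19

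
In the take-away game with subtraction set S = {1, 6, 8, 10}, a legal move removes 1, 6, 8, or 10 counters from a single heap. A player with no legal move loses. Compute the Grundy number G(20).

0

G(0) = 0
G(1) = mex{0} = 1
G(2) = mex{1} = 0
G(3) = mex{0} = 1
G(4) = mex{1} = 0
G(5) = mex{0} = 1
G(6) = mex{1,0} = 2
G(7) = mex{2,1} = 0
G(8) = mex{0,0,0} = 1
G(9) = mex{1,1,1} = 0
G(10) = mex{0,0,0,0} = 1
G(11) = mex{1,1,1,1} = 0
G(12) = mex{0,2,0,0} = 1
G(13) = mex{1,0,1,1} = 2
G(14) = mex{2,1,2,0} = 3
G(15) = mex{3,0,0,1} = 2
G(16) = mex{2,1,1,2} = 0
G(17) = mex{0,0,0,0} = 1
G(18) = mex{1,1,1,1} = 0
G(19) = mex{0,2,0,0} = 1
G(20) = mex{1,3,1,1} = 0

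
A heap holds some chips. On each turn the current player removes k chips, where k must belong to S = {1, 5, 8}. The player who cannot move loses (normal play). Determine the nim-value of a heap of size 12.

2

G(0) = 0
G(1) = mex{0} = 1
G(2) = mex{1} = 0
G(3) = mex{0} = 1
G(4) = mex{1} = 0
G(5) = mex{0,0} = 1
G(6) = mex{1,1} = 0
G(7) = mex{0,0} = 1
G(8) = mex{1,1,0} = 2
G(9) = mex{2,0,1} = 3
G(10) = mex{3,1,0} = 2
G(11) = mex{2,0,1} = 3
G(12) = mex{3,1,0} = 2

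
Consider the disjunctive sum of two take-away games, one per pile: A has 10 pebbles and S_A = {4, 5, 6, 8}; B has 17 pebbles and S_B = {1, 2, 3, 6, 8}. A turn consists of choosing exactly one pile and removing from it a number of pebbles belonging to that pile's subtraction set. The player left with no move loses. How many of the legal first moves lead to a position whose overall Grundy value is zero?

2

Pile A, S = {4, 5, 6, 8}:
n :  0  1  2  3  4  5  6  7  8  9 10
G :  0  0  0  0  1  1  1  1  2  2  2
G_A(10) = 2.
Pile B, S = {1, 2, 3, 6, 8}:
n :  0  1  2  3  4  5  6  7  8  9 10 11 12 13 14 15 16 17
G :  0  1  2  3  0  1  2  3  4  0  1  2  3  0  1  2  3  4
G_B(17) = 4.
Combined Grundy value = 2 ⊕ 4 = 6.
A winning move leaves total XOR = 0, i.e. changes one component's Grundy value g to g ⊕ X where X is the current total.
Pile A: need g' = 2⊕6 = 4. Options: 10−4→G=1, 10−5→G=1, 10−6→G=1, 10−8→G=0. Hits: 0.
Pile B: need g' = 4⊕6 = 2. Options: 17−1→G=3, 17−2→G=2, 17−3→G=1, 17−6→G=2, 17−8→G=0. Hits: 2.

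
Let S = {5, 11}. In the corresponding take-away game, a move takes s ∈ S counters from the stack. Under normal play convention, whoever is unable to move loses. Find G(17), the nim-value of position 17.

0

n :  0  1  2  3  4  5  6  7  8  9 10 11 12 13 14 15 16 17
G :  0  0  0  0  0  1  1  1  1  1  0  2  2  2  2  1  0  0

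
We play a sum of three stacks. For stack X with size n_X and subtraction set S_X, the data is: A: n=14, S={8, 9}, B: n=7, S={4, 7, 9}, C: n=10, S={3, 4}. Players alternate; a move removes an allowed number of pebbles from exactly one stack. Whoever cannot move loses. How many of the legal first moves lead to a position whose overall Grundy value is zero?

5

Stack A, S = {8, 9}:
G(0) = 0
G(1) = mex{} = 0
G(2) = mex{} = 0
G(3) = mex{} = 0
G(4) = mex{} = 0
G(5) = mex{} = 0
G(6) = mex{} = 0
G(7) = mex{} = 0
G(8) = mex{0} = 1
G(9) = mex{0,0} = 1
G(10) = mex{0,0} = 1
G(11) = mex{0,0} = 1
G(12) = mex{0,0} = 1
G(13) = mex{0,0} = 1
G(14) = mex{0,0} = 1
G_A(14) = 1.
Stack B, S = {4, 7, 9}:
G(0) = 0
G(1) = mex{} = 0
G(2) = mex{} = 0
G(3) = mex{} = 0
G(4) = mex{0} = 1
G(5) = mex{0} = 1
G(6) = mex{0} = 1
G(7) = mex{0,0} = 1
G_B(7) = 1.
Stack C, S = {3, 4}:
G(0) = 0
G(1) = mex{} = 0
G(2) = mex{} = 0
G(3) = mex{0} = 1
G(4) = mex{0,0} = 1
G(5) = mex{0,0} = 1
G(6) = mex{1,0} = 2
G(7) = mex{1,1} = 0
G(8) = mex{1,1} = 0
G(9) = mex{2,1} = 0
G(10) = mex{0,2} = 1
G_C(10) = 1.
Combined Grundy value = 1 ⊕ 1 ⊕ 1 = 1.
A winning move leaves total XOR = 0, i.e. changes one component's Grundy value g to g ⊕ X where X is the current total.
Stack A: need g' = 1⊕1 = 0. Options: 14−8→G=0, 14−9→G=0. Hits: 2.
Stack B: need g' = 1⊕1 = 0. Options: 7−4→G=0, 7−7→G=0. Hits: 2.
Stack C: need g' = 1⊕1 = 0. Options: 10−3→G=0, 10−4→G=2. Hits: 1.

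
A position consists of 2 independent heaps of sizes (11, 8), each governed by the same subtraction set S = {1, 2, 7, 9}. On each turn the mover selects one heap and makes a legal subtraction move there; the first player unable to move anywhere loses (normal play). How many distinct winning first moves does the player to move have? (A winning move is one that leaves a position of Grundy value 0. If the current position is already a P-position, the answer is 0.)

2

All heaps use S = {1, 2, 7, 9}:
n :  0  1  2  3  4  5  6  7  8  9 10 11
G :  0  1  2  0  1  2  0  1  2  3  4  0
Heap A: G(11) = 0.
Heap B: G(8) = 2.
Combined Grundy value = 0 ⊕ 2 = 2.
A winning move leaves total XOR = 0, i.e. changes one component's Grundy value g to g ⊕ X where X is the current total.
Heap A: need g' = 0⊕2 = 2. Options: 11−1→G=4, 11−2→G=3, 11−7→G=1, 11−9→G=2. Hits: 1.
Heap B: need g' = 2⊕2 = 0. Options: 8−1→G=1, 8−2→G=0, 8−7→G=1. Hits: 1.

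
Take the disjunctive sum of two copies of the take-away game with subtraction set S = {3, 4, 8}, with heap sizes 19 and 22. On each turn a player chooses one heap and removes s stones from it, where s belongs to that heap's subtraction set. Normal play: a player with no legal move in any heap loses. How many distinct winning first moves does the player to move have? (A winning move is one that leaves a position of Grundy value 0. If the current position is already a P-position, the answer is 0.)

All heaps use S = {3, 4, 8}:
n :  0  1  2  3  4  5  6  7  8  9 10 11 12 13 14 15 16 17 18 19 20 21 22
G :  0  0  0  1  1  1  2  0  2  3  1  3  0  0  0  1  1  1  2  0  2  3  1
Heap A: G(19) = 0.
Heap B: G(22) = 1.
Combined Grundy value = 0 ⊕ 1 = 1.
A winning move leaves total XOR = 0, i.e. changes one component's Grundy value g to g ⊕ X where X is the current total.
Heap A: need g' = 0⊕1 = 1. Options: 19−3→G=1, 19−4→G=1, 19−8→G=3. Hits: 2.
Heap B: need g' = 1⊕1 = 0. Options: 22−3→G=0, 22−4→G=2, 22−8→G=0. Hits: 2.

4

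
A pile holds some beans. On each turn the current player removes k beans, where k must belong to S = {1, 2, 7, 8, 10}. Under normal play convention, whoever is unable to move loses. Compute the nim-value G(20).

G(0) = 0
G(1) = mex{0} = 1
G(2) = mex{1,0} = 2
G(3) = mex{2,1} = 0
G(4) = mex{0,2} = 1
G(5) = mex{1,0} = 2
G(6) = mex{2,1} = 0
G(7) = mex{0,2,0} = 1
G(8) = mex{1,0,1,0} = 2
G(9) = mex{2,1,2,1} = 0
G(10) = mex{0,2,0,2,0} = 1
G(11) = mex{1,0,1,0,1} = 2
G(12) = mex{2,1,2,1,2} = 0
G(13) = mex{0,2,0,2,0} = 1
G(14) = mex{1,0,1,0,1} = 2
G(15) = mex{2,1,2,1,2} = 0
G(16) = mex{0,2,0,2,0} = 1
G(17) = mex{1,0,1,0,1} = 2
G(18) = mex{2,1,2,1,2} = 0
G(19) = mex{0,2,0,2,0} = 1
G(20) = mex{1,0,1,0,1} = 2

2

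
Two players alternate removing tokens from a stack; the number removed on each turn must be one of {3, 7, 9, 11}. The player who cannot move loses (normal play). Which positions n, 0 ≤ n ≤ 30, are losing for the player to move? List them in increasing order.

0, 1, 2, 6, 14, 16, 18, 20, 22, 24, 26, 28, 30

G(0) = 0
G(1) = mex{} = 0
G(2) = mex{} = 0
G(3) = mex{0} = 1
G(4) = mex{0} = 1
G(5) = mex{0} = 1
G(6) = mex{1} = 0
G(7) = mex{1,0} = 2
G(8) = mex{1,0} = 2
G(9) = mex{0,0,0} = 1
G(10) = mex{2,1,0} = 3
G(11) = mex{2,1,0,0} = 3
G(12) = mex{1,1,1,0} = 2
G(13) = mex{3,0,1,0} = 2
G(14) = mex{3,2,1,1} = 0
G(15) = mex{2,2,0,1} = 3
G(16) = mex{2,1,2,1} = 0
G(17) = mex{0,3,2,0} = 1
G(18) = mex{3,3,1,2} = 0
G(19) = mex{0,2,3,2} = 1
G(20) = mex{1,2,3,1} = 0
G(21) = mex{0,0,2,3} = 1
G(22) = mex{1,3,2,3} = 0
G(23) = mex{0,0,0,2} = 1
G(24) = mex{1,1,3,2} = 0
G(25) = mex{0,0,0,0} = 1
G(26) = mex{1,1,1,3} = 0
G(27) = mex{0,0,0,0} = 1
G(28) = mex{1,1,1,1} = 0
G(29) = mex{0,0,0,0} = 1
G(30) = mex{1,1,1,1} = 0
P-positions are exactly the n with G(n) = 0.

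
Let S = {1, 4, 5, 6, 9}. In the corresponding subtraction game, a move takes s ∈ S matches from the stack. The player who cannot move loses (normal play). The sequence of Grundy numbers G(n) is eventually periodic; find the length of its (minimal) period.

n :  0  1  2  3  4  5  6  7  8  9 10 11 12 13 14 15 16 17 18 19 20 21
G :  0  1  0  1  2  3  2  3  4  5  0  1  0  1  2  3  2  3  4  5  0  1
G(n+10) = G(n) holds for n = 0,…,8 (a full window of length max(S) = 9), so the sequence is purely periodic with period 10.

10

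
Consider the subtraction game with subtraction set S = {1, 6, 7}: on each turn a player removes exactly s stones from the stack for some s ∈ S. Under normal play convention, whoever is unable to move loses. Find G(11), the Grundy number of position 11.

n :  0  1  2  3  4  5  6  7  8  9 10 11
G :  0  1  0  1  0  1  2  3  2  3  2  3

3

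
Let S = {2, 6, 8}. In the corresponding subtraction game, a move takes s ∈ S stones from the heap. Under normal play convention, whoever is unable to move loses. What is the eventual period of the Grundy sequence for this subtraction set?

14

n :  0  1  2  3  4  5  6  7  8  9 10 11 12 13 14 15 16 17 18 19 20 21 22 23 24 25 26 27 28 29
G :  0  0  1  1  0  0  1  1  2  2  3  3  2  2  0  0  1  1  0  0  1  1  2  2  3  3  2  2  0  0
G(n+14) = G(n) holds for n = 0,…,7 (a full window of length max(S) = 8), so the sequence is purely periodic with period 14.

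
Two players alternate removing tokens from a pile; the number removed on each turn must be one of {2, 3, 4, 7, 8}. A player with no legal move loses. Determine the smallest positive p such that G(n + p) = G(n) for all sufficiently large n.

n :  0  1  2  3  4  5  6  7  8  9 10 11 12 13 14 15 16 17 18 19 20 21 22 23
G :  0  0  1  1  2  2  0  3  1  4  2  0  0  1  1  2  2  0  3  1  4  2  0  0
G(n+11) = G(n) holds for n = 0,…,7 (a full window of length max(S) = 8), so the sequence is purely periodic with period 11.

11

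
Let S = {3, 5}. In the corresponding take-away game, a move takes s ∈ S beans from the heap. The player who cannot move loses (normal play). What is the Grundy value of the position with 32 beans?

0

n :  0  1  2  3  4  5  6  7  8  9 10 11 12 13 14 15 16 17 18 19 20 21 22 23 24 25 26 27 28 29 30 31 32
G :  0  0  0  1  1  1  2  2  0  0  0  1  1  1  2  2  0  0  0  1  1  1  2  2  0  0  0  1  1  1  2  2  0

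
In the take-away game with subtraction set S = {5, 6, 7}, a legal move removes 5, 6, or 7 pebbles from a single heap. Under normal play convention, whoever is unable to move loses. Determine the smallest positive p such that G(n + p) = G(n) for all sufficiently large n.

G(0) = 0
G(1) = mex{} = 0
G(2) = mex{} = 0
G(3) = mex{} = 0
G(4) = mex{} = 0
G(5) = mex{0} = 1
G(6) = mex{0,0} = 1
G(7) = mex{0,0,0} = 1
G(8) = mex{0,0,0} = 1
G(9) = mex{0,0,0} = 1
G(10) = mex{1,0,0} = 2
G(11) = mex{1,1,0} = 2
G(12) = mex{1,1,1} = 0
G(13) = mex{1,1,1} = 0
G(14) = mex{1,1,1} = 0
G(15) = mex{2,1,1} = 0
G(16) = mex{2,2,1} = 0
G(17) = mex{0,2,2} = 1
G(18) = mex{0,0,2} = 1
G(19) = mex{0,0,0} = 1
G(20) = mex{0,0,0} = 1
G(21) = mex{0,0,0} = 1
G(22) = mex{1,0,0} = 2
G(23) = mex{1,1,0} = 2
G(24) = mex{1,1,1} = 0
G(25) = mex{1,1,1} = 0
G(n+12) = G(n) holds for n = 0,…,6 (a full window of length max(S) = 7), so the sequence is purely periodic with period 12.

12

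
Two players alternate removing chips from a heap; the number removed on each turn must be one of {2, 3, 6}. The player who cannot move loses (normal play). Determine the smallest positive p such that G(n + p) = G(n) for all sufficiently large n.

G(0) = 0
G(1) = mex{} = 0
G(2) = mex{0} = 1
G(3) = mex{0,0} = 1
G(4) = mex{1,0} = 2
G(5) = mex{1,1} = 0
G(6) = mex{2,1,0} = 3
G(7) = mex{0,2,0} = 1
G(8) = mex{3,0,1} = 2
G(9) = mex{1,3,1} = 0
G(10) = mex{2,1,2} = 0
G(11) = mex{0,2,0} = 1
G(12) = mex{0,0,3} = 1
G(13) = mex{1,0,1} = 2
G(14) = mex{1,1,2} = 0
G(15) = mex{2,1,0} = 3
G(16) = mex{0,2,0} = 1
G(17) = mex{3,0,1} = 2
G(18) = mex{1,3,1} = 0
G(19) = mex{2,1,2} = 0
G(n+9) = G(n) holds for n = 0,…,5 (a full window of length max(S) = 6), so the sequence is purely periodic with period 9.

9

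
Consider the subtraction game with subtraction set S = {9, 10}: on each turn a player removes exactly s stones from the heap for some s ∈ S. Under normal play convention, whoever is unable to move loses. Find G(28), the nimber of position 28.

1

n :  0  1  2  3  4  5  6  7  8  9 10 11 12 13 14 15 16 17 18 19 20 21 22 23 24 25 26 27 28
G :  0  0  0  0  0  0  0  0  0  1  1  1  1  1  1  1  1  1  2  0  0  0  0  0  0  0  0  0  1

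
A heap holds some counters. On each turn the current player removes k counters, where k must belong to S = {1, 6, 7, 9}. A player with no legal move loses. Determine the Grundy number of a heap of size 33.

G(0) = 0
G(1) = mex{0} = 1
G(2) = mex{1} = 0
G(3) = mex{0} = 1
G(4) = mex{1} = 0
G(5) = mex{0} = 1
G(6) = mex{1,0} = 2
G(7) = mex{2,1,0} = 3
G(8) = mex{3,0,1} = 2
G(9) = mex{2,1,0,0} = 3
G(10) = mex{3,0,1,1} = 2
G(11) = mex{2,1,0,0} = 3
G(12) = mex{3,2,1,1} = 0
G(13) = mex{0,3,2,0} = 1
G(14) = mex{1,2,3,1} = 0
G(15) = mex{0,3,2,2} = 1
G(16) = mex{1,2,3,3} = 0
G(17) = mex{0,3,2,2} = 1
G(18) = mex{1,0,3,3} = 2
G(19) = mex{2,1,0,2} = 3
G(20) = mex{3,0,1,3} = 2
G(21) = mex{2,1,0,0} = 3
G(22) = mex{3,0,1,1} = 2
G(23) = mex{2,1,0,0} = 3
G(24) = mex{3,2,1,1} = 0
G(25) = mex{0,3,2,0} = 1
G(26) = mex{1,2,3,1} = 0
G(27) = mex{0,3,2,2} = 1
G(28) = mex{1,2,3,3} = 0
G(29) = mex{0,3,2,2} = 1
G(30) = mex{1,0,3,3} = 2
G(31) = mex{2,1,0,2} = 3
G(32) = mex{3,0,1,3} = 2
G(33) = mex{2,1,0,0} = 3

3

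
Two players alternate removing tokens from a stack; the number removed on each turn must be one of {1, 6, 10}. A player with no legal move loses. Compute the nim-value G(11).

0

G(0) = 0
G(1) = mex{0} = 1
G(2) = mex{1} = 0
G(3) = mex{0} = 1
G(4) = mex{1} = 0
G(5) = mex{0} = 1
G(6) = mex{1,0} = 2
G(7) = mex{2,1} = 0
G(8) = mex{0,0} = 1
G(9) = mex{1,1} = 0
G(10) = mex{0,0,0} = 1
G(11) = mex{1,1,1} = 0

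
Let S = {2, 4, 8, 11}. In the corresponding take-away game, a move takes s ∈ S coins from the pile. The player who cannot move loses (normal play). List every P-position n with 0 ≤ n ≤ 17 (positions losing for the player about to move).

0, 1, 6, 7, 13, 16

G(0) = 0
G(1) = mex{} = 0
G(2) = mex{0} = 1
G(3) = mex{0} = 1
G(4) = mex{1,0} = 2
G(5) = mex{1,0} = 2
G(6) = mex{2,1} = 0
G(7) = mex{2,1} = 0
G(8) = mex{0,2,0} = 1
G(9) = mex{0,2,0} = 1
G(10) = mex{1,0,1} = 2
G(11) = mex{1,0,1,0} = 2
G(12) = mex{2,1,2,0} = 3
G(13) = mex{2,1,2,1} = 0
G(14) = mex{3,2,0,1} = 4
G(15) = mex{0,2,0,2} = 1
G(16) = mex{4,3,1,2} = 0
G(17) = mex{1,0,1,0} = 2
P-positions are exactly the n with G(n) = 0.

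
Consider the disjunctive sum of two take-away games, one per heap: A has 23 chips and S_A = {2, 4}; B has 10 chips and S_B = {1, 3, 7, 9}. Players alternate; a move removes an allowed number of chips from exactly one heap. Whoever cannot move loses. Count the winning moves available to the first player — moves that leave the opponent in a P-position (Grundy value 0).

1

Heap A, S = {2, 4}:
G(0) = 0
G(1) = mex{} = 0
G(2) = mex{0} = 1
G(3) = mex{0} = 1
G(4) = mex{1,0} = 2
G(5) = mex{1,0} = 2
G(6) = mex{2,1} = 0
G(7) = mex{2,1} = 0
G(8) = mex{0,2} = 1
G(9) = mex{0,2} = 1
G(10) = mex{1,0} = 2
G(11) = mex{1,0} = 2
G(12) = mex{2,1} = 0
G(13) = mex{2,1} = 0
G(14) = mex{0,2} = 1
G(15) = mex{0,2} = 1
G(16) = mex{1,0} = 2
G(17) = mex{1,0} = 2
G(18) = mex{2,1} = 0
G(19) = mex{2,1} = 0
G(20) = mex{0,2} = 1
G(21) = mex{0,2} = 1
G(22) = mex{1,0} = 2
G(23) = mex{1,0} = 2
G_A(23) = 2.
Heap B, S = {1, 3, 7, 9}:
n :  0  1  2  3  4  5  6  7  8  9 10
G :  0  1  0  1  0  1  0  1  0  1  0
G_B(10) = 0.
Combined Grundy value = 2 ⊕ 0 = 2.
A winning move leaves total XOR = 0, i.e. changes one component's Grundy value g to g ⊕ X where X is the current total.
Heap A: need g' = 2⊕2 = 0. Options: 23−2→G=1, 23−4→G=0. Hits: 1.
Heap B: need g' = 0⊕2 = 2. Options: 10−1→G=1, 10−3→G=1, 10−7→G=1, 10−9→G=1. Hits: 0.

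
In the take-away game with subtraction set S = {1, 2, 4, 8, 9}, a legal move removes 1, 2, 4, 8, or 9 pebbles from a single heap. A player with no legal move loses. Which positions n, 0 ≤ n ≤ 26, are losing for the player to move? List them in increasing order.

0, 3, 6, 13, 16, 19, 26

G(0) = 0
G(1) = mex{0} = 1
G(2) = mex{1,0} = 2
G(3) = mex{2,1} = 0
G(4) = mex{0,2,0} = 1
G(5) = mex{1,0,1} = 2
G(6) = mex{2,1,2} = 0
G(7) = mex{0,2,0} = 1
G(8) = mex{1,0,1,0} = 2
G(9) = mex{2,1,2,1,0} = 3
G(10) = mex{3,2,0,2,1} = 4
G(11) = mex{4,3,1,0,2} = 5
G(12) = mex{5,4,2,1,0} = 3
G(13) = mex{3,5,3,2,1} = 0
G(14) = mex{0,3,4,0,2} = 1
G(15) = mex{1,0,5,1,0} = 2
G(16) = mex{2,1,3,2,1} = 0
G(17) = mex{0,2,0,3,2} = 1
G(18) = mex{1,0,1,4,3} = 2
G(19) = mex{2,1,2,5,4} = 0
G(20) = mex{0,2,0,3,5} = 1
G(21) = mex{1,0,1,0,3} = 2
G(22) = mex{2,1,2,1,0} = 3
G(23) = mex{3,2,0,2,1} = 4
G(24) = mex{4,3,1,0,2} = 5
G(25) = mex{5,4,2,1,0} = 3
G(26) = mex{3,5,3,2,1} = 0
P-positions are exactly the n with G(n) = 0.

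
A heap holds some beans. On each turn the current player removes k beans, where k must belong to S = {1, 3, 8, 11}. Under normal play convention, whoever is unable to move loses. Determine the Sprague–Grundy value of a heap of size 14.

2

n :  0  1  2  3  4  5  6  7  8  9 10 11 12 13 14
G :  0  1  0  1  0  1  0  1  2  3  2  3  2  3  2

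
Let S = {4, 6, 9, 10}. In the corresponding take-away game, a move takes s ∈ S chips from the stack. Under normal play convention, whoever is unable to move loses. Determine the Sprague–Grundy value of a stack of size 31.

0

n :  0  1  2  3  4  5  6  7  8  9 10 11 12 13 14 15 16 17 18 19 20 21 22 23 24 25 26 27 28 29 30 31
G :  0  0  0  0  1  1  1  1  2  2  2  2  3  3  0  0  0  0  1  1  1  1  2  2  2  2  3  3  0  0  0  0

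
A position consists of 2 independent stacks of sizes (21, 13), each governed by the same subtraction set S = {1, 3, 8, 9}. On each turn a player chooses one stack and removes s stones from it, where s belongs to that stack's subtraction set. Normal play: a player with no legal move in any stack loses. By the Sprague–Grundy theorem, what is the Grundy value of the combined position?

2

All stacks use S = {1, 3, 8, 9}:
G(0) = 0
G(1) = mex{0} = 1
G(2) = mex{1} = 0
G(3) = mex{0,0} = 1
G(4) = mex{1,1} = 0
G(5) = mex{0,0} = 1
G(6) = mex{1,1} = 0
G(7) = mex{0,0} = 1
G(8) = mex{1,1,0} = 2
G(9) = mex{2,0,1,0} = 3
G(10) = mex{3,1,0,1} = 2
G(11) = mex{2,2,1,0} = 3
G(12) = mex{3,3,0,1} = 2
G(13) = mex{2,2,1,0} = 3
G(14) = mex{3,3,0,1} = 2
G(15) = mex{2,2,1,0} = 3
G(16) = mex{3,3,2,1} = 0
G(17) = mex{0,2,3,2} = 1
G(18) = mex{1,3,2,3} = 0
G(19) = mex{0,0,3,2} = 1
G(20) = mex{1,1,2,3} = 0
G(21) = mex{0,0,3,2} = 1
Stack A: G(21) = 1.
Stack B: G(13) = 3.
Combined Grundy value = 1 ⊕ 3 = 2.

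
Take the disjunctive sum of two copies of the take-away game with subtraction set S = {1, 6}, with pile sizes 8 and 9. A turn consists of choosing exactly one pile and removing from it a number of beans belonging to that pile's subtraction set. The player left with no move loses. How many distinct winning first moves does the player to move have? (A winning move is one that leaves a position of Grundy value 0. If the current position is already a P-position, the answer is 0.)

All piles use S = {1, 6}:
n : 0 1 2 3 4 5 6 7 8 9
G : 0 1 0 1 0 1 2 0 1 0
Pile A: G(8) = 1.
Pile B: G(9) = 0.
Combined Grundy value = 1 ⊕ 0 = 1.
A winning move leaves total XOR = 0, i.e. changes one component's Grundy value g to g ⊕ X where X is the current total.
Pile A: need g' = 1⊕1 = 0. Options: 8−1→G=0, 8−6→G=0. Hits: 2.
Pile B: need g' = 0⊕1 = 1. Options: 9−1→G=1, 9−6→G=1. Hits: 2.

4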